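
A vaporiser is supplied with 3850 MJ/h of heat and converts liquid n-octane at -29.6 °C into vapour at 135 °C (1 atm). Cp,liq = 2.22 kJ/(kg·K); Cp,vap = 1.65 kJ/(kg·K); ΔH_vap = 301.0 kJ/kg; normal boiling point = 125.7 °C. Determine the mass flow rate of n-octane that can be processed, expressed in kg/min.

ṁ = 97.1 kg/min

Δh = 2.22×(125.7−-29.6) + 301.0 + 1.65×(135−125.7) = 661.11 kJ/kg
Q = 3850 MJ/h = 1069.4 kJ/s = 64167 kJ/min
ṁ = Q/Δh = 64167 / 661.11 = 97.059 kg/min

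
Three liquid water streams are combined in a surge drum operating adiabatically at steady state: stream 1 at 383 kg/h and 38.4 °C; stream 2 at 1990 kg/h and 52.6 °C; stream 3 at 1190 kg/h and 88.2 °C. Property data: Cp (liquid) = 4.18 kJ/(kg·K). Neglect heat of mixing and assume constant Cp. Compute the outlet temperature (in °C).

Adiabatic, steady state ⇒ Σ ṁᵢCp,ᵢ(T_out − Tᵢ) = 0
T_out = Σ ṁᵢCp,ᵢTᵢ / Σ ṁᵢCp,ᵢ
      = 937740 / 14893 = 62.964 °C

T_out = 63.0 °C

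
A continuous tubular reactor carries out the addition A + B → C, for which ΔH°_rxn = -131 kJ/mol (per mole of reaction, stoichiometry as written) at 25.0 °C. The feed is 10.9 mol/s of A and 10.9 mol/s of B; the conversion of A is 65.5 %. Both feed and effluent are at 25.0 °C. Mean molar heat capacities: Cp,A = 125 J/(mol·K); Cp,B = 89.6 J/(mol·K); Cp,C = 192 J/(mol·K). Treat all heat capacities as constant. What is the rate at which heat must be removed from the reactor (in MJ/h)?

Extent of reaction ξ = 0.655 × 10.9 = 7.1395 mol/s
Reaction term: ξ·ΔH°_rxn = 7.1395 × -131 = -935.27 kJ/s
Q = ΔH = -935.27 kJ/s = -935.27 kW
Heat removed = 3367 MJ/h

Q_out = 3370 MJ/h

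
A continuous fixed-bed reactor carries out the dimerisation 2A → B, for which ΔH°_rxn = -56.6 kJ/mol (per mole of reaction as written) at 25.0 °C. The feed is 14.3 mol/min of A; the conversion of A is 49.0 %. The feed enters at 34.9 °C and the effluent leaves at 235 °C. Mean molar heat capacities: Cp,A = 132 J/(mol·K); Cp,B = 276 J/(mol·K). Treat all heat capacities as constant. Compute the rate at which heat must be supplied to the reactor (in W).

Q_in = 3140 W

Extent of reaction ξ = 0.490 × 14.3 / 2 = 3.5035 mol/min
Reaction term: ξ·ΔH°_rxn = 3.5035 × -56.6 = -198.3 kJ/min
Sensible, feed 34.9→25 °C: -18.687 kJ/min
Outlet flows (mol/min): A 7.293, B 3.5035
Sensible, products 25→235 °C: 405.22 kJ/min
Q = ΔH = 188.24 kJ/min = 3.1373 kW
Heat supplied = 3137.3 W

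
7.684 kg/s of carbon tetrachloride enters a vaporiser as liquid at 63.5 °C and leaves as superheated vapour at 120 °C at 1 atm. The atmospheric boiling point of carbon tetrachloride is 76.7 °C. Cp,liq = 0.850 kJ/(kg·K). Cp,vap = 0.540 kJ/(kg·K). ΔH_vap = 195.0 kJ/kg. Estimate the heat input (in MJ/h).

liquid 63.5→76.7 °C: 11.22 kJ/kg
vaporisation at 76.7 °C: 195 kJ/kg
vapour 76.7→120 °C: 23.382 kJ/kg
Δh = 11.22 + 195 + 23.382 = 229.6 kJ/kg
Q = ṁ·Δh = 7.684 kg/s × 229.6 kJ/kg = 1764.3 kJ/s
|Q| = 1764.3 kW = 6351.3 MJ/h

Q = 6350 MJ/h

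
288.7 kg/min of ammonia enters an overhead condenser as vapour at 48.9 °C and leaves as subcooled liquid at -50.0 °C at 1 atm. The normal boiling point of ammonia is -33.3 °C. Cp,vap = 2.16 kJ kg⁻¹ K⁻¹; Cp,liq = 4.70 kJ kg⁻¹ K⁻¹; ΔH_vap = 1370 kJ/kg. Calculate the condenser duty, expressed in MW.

vapour 48.9→-33.3 °C: -177.55 kJ/kg
condensation at -33.3 °C: -1370 kJ/kg
liquid -33.3→-50.0 °C: -78.49 kJ/kg
Δh = -177.55 + -1370 + -78.49 = -1626 kJ/kg
Q = ṁ·Δh = 288.7 kg/min × -1626 kJ/kg = -469440 kJ/min
|Q| = 7824 kW = 7.824 MW

Q_c = 7.82 MW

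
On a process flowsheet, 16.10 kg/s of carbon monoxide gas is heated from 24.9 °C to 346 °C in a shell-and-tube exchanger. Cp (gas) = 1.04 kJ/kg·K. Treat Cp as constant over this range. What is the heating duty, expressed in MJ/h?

Q = 19400 MJ/h

Q = ṁ·Cp·ΔT = 16.10 × 1.04 × (346 − 24.9) = 5376.5 kJ/s
Heating duty = 19355 MJ/h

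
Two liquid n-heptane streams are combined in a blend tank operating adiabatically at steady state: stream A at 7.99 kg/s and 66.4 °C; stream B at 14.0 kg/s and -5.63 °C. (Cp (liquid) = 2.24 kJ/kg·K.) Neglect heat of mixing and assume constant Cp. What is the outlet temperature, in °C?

No heat crosses the boundary, so H_out = H_in.
Σ ṁᵢCp,ᵢTᵢ = 7.99×2.24×66.4 + 14.0×2.24×-5.63 = 1011.8
Σ ṁᵢCp,ᵢ = 7.99×2.24 + 14.0×2.24 = 49.258
T_out = 1011.8 / 49.258 = 20.542 °C

T_out = 20.5 °C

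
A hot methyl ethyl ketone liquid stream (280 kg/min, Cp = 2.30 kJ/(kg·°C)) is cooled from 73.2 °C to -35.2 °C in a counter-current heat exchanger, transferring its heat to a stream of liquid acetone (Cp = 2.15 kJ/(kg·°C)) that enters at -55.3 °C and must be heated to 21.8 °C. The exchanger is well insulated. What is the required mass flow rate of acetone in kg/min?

ṁ_c = 421 kg/min

Heat released by hot stream: Q = 280 × 2.30 × (73.2 − -35.2) = 69810 kJ/min
Energy balance on cold side (adiabatic exchanger): Q = ṁ_c·Cp_c·(T_c,out − T_c,in)
ṁ_c = 69810 / [2.15 × (21.8 − -55.3)] = 421.14 kg/min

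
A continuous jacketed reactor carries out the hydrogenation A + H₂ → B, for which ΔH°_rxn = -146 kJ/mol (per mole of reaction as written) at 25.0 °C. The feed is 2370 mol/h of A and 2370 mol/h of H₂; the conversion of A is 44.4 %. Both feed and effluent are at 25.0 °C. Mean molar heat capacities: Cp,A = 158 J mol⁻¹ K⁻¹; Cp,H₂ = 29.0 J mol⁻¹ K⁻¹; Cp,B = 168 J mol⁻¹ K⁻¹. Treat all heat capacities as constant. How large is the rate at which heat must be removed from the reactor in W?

Extent of reaction ξ = 0.444 × 2370 = 1052.3 mol/h
Reaction term: ξ·ΔH°_rxn = 1052.3 × -146 = -153630 kJ/h
Q = ΔH = -153630 kJ/h = -42.676 kW
Heat removed = 42676 W

Q_out = 42700 W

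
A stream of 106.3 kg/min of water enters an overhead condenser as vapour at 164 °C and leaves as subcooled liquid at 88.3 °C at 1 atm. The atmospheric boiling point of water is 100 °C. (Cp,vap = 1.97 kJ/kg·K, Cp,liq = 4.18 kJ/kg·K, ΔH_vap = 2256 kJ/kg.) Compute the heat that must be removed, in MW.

Q_c = 4.31 MW

vapour 164→100 °C: -126.08 kJ/kg
condensation at 100 °C: -2256 kJ/kg
liquid 100→88.3 °C: -48.906 kJ/kg
Δh = -126.08 + -2256 + -48.906 = -2431 kJ/kg
Q = ṁ·Δh = 106.3 kg/min × -2431 kJ/kg = -258410 kJ/min
|Q| = 4306.9 kW = 4.3069 MW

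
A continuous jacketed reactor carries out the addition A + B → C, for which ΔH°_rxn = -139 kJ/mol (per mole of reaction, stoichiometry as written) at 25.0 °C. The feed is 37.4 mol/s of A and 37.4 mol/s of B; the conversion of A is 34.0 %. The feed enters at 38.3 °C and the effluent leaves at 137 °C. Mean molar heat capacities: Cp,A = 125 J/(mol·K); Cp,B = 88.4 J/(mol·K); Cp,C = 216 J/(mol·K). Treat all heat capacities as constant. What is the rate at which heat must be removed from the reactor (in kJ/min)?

Q_out = 58600 kJ/min

Extent of reaction ξ = 0.340 × 37.4 = 12.716 mol/s
Reaction term: ξ·ΔH°_rxn = 12.716 × -139 = -1767.5 kJ/s
Sensible, feed 38.3→25 °C: -106.15 kJ/s
Outlet flows (mol/s): A 24.684, B 24.684, C 12.716
Sensible, products 25→137 °C: 897.59 kJ/s
Q = ΔH = -976.08 kJ/s = -976.08 kW
Heat removed = 58565 kJ/min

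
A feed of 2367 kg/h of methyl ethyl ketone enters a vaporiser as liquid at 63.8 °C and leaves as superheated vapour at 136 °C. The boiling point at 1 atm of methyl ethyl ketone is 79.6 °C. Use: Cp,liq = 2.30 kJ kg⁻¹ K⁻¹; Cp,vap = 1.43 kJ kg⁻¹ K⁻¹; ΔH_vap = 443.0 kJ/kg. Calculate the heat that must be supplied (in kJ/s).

Q = 368 kJ/s

liquid 63.8→79.6 °C: 36.34 kJ/kg
vaporisation at 79.6 °C: 443 kJ/kg
vapour 79.6→136 °C: 80.652 kJ/kg
Δh = 36.34 + 443 + 80.652 = 559.99 kJ/kg
Q = ṁ·Δh = 2367 kg/h × 559.99 kJ/kg = 1.3255e+06 kJ/h
|Q| = 368.19 kW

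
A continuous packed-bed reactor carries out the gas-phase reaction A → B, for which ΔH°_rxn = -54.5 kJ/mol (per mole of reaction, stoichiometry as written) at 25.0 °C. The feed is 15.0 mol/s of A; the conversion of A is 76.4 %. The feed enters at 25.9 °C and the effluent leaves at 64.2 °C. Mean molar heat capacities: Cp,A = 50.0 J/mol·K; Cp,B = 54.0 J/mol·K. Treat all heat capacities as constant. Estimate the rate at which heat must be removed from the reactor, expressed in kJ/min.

Q_out = 35600 kJ/min

Extent of reaction ξ = 0.764 × 15.0 = 11.46 mol/s
Reaction term: ξ·ΔH°_rxn = 11.46 × -54.5 = -624.57 kJ/s
Sensible, feed 25.9→25 °C: -0.675 kJ/s
Outlet flows (mol/s): A 3.54, B 11.46
Sensible, products 25→64.2 °C: 31.197 kJ/s
Q = ΔH = -594.05 kJ/s = -594.05 kW
Heat removed = 35643 kJ/min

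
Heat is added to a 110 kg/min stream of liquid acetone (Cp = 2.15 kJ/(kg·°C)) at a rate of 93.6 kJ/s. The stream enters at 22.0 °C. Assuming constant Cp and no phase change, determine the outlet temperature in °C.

T_out = 45.7 °C

Q = 93.6 kJ/s = 5616 kJ/min
ΔT = Q/(ṁ·Cp) = 5616/(110×2.15) = 23.746 K
T_out = 22.0 + 23.746 = 45.746 °C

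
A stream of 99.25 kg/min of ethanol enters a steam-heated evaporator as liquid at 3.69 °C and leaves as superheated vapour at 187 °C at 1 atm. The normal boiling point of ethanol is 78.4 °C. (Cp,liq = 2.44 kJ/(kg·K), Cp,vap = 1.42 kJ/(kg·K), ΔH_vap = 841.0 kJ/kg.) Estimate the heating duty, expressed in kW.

Q = 1950 kW

liquid 3.69→78.4 °C: 182.29 kJ/kg
vaporisation at 78.4 °C: 841 kJ/kg
vapour 78.4→187 °C: 154.21 kJ/kg
Δh = 182.29 + 841 + 154.21 = 1177.5 kJ/kg
Q = ṁ·Δh = 99.25 kg/min × 1177.5 kJ/kg = 116870 kJ/min
|Q| = 1947.8 kW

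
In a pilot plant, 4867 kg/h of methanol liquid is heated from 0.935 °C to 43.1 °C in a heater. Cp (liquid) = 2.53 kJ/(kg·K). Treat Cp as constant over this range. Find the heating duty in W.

Q = 144000 W

Q = ṁ·Cp·ΔT = 4867 × 2.53 × (43.1 − 0.935) = 519200 kJ/h
Converting: 519200 / 3600 s = 144.22 kW
Heating duty = 144220 W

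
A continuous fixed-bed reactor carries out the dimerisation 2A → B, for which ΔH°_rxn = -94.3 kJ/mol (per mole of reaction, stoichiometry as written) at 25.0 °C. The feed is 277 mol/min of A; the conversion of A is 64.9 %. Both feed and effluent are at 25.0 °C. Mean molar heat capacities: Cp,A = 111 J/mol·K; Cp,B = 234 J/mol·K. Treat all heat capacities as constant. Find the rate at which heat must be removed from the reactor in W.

Q_out = 141000 W

Extent of reaction ξ = 0.649 × 277 / 2 = 89.886 mol/min
Reaction term: ξ·ΔH°_rxn = 89.886 × -94.3 = -8476.3 kJ/min
Q = ΔH = -8476.3 kJ/min = -141.27 kW
Heat removed = 141270 W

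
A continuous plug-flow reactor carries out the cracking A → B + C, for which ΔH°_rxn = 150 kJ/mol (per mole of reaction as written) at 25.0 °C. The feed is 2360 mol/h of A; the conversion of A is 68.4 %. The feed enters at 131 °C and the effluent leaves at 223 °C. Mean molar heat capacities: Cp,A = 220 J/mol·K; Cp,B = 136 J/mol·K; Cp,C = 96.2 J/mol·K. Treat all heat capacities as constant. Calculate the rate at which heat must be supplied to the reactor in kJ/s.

Q_in = 81.6 kJ/s

Extent of reaction ξ = 0.684 × 2360 = 1614.2 mol/h
Reaction term: ξ·ΔH°_rxn = 1614.2 × 150 = 242140 kJ/h
Sensible, feed 131→25 °C: -55035 kJ/h
Outlet flows (mol/h): A 745.76, B 1614.2, C 1614.2
Sensible, products 25→223 °C: 106700 kJ/h
Q = ΔH = 293800 kJ/h = 81.612 kW
Heat supplied = 81.612 kJ/s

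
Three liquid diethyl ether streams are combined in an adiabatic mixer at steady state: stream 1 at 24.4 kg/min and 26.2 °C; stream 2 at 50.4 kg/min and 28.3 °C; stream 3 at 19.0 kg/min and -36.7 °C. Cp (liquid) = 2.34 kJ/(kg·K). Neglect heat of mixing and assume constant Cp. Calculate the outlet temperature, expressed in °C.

Adiabatic, steady state ⇒ Σ ṁᵢCp,ᵢ(T_out − Tᵢ) = 0
T_out = Σ ṁᵢCp,ᵢTᵢ / Σ ṁᵢCp,ᵢ
      = 3201.8 / 219.49 = 14.587 °C

T_out = 14.6 °C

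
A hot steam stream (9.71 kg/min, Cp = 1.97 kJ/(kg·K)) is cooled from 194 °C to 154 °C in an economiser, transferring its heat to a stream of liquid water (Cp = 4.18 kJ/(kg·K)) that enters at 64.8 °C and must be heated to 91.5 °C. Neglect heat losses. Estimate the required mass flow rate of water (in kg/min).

Heat released by hot stream: Q = 9.71 × 1.97 × (194 − 154) = 765.15 kJ/min
Energy balance on cold side (adiabatic exchanger): Q = ṁ_c·Cp_c·(T_c,out − T_c,in)
ṁ_c = 765.15 / [4.18 × (91.5 − 64.8)] = 6.8558 kg/min

ṁ_c = 6.86 kg/min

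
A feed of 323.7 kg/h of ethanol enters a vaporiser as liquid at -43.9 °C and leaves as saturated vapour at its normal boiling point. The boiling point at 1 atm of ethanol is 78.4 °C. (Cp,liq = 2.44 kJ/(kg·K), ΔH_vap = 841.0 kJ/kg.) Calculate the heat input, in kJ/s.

liquid -43.9→78.4 °C: 298.41 kJ/kg
vaporisation at 78.4 °C: 841 kJ/kg
Δh = 298.41 + 841 = 1139.4 kJ/kg
Q = ṁ·Δh = 323.7 kg/h × 1139.4 kJ/kg = 368830 kJ/h
|Q| = 102.45 kW

Q = 102 kJ/s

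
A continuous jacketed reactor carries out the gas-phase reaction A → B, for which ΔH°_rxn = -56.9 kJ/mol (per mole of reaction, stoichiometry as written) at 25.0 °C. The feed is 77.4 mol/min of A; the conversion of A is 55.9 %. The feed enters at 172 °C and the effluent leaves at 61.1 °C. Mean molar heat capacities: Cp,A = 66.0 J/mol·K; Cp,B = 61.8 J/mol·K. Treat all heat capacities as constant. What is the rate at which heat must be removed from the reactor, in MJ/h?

Extent of reaction ξ = 0.559 × 77.4 = 43.267 mol/min
Reaction term: ξ·ΔH°_rxn = 43.267 × -56.9 = -2461.9 kJ/min
Sensible, feed 172→25 °C: -750.93 kJ/min
Outlet flows (mol/min): A 34.133, B 43.267
Sensible, products 25→61.1 °C: 177.85 kJ/min
Q = ΔH = -3035 kJ/min = -50.583 kW
Heat removed = 182.1 MJ/h

Q_out = 182 MJ/h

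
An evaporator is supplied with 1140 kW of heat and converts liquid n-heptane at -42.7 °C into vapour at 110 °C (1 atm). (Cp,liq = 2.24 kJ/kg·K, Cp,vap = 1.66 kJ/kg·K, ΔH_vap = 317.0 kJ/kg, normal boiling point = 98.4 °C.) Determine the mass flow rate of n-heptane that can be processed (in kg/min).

Δh = 2.24×(98.4−-42.7) + 317.0 + 1.66×(110−98.4) = 652.32 kJ/kg
Q = 1140 kW = 1140 kJ/s = 68400 kJ/min
ṁ = Q/Δh = 68400 / 652.32 = 104.86 kg/min

ṁ = 105 kg/min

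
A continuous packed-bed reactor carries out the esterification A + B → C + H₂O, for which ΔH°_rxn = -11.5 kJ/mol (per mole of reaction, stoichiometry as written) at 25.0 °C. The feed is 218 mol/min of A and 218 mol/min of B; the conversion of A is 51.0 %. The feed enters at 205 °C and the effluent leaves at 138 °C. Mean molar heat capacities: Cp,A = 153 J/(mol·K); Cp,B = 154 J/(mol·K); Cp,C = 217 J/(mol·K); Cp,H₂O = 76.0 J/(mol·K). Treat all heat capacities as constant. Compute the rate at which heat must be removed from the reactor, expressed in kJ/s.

Q_out = 99.0 kJ/s

Extent of reaction ξ = 0.510 × 218 = 111.18 mol/min
Reaction term: ξ·ΔH°_rxn = 111.18 × -11.5 = -1278.6 kJ/min
Sensible, feed 205→25 °C: -12047 kJ/min
Outlet flows (mol/min): A 106.82, B 106.82, C 111.18, H₂O 111.18
Sensible, products 25→138 °C: 7386.8 kJ/min
Q = ΔH = -5938.5 kJ/min = -98.975 kW
Heat removed = 98.975 kJ/s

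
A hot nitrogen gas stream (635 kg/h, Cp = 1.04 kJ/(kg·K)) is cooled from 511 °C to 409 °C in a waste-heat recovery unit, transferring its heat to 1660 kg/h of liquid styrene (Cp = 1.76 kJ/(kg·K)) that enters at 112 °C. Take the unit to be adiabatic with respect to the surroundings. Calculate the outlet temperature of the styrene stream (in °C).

Heat released by hot stream: Q = 635 × 1.04 × (511 − 409) = 67361 kJ/h
Energy balance on cold side (adiabatic exchanger): Q = ṁ_c·Cp_c·(T_c,out − T_c,in)
T_c,out = 112 + 67361/(1660 × 1.76) = 135.06 °C

T_c,out = 135 °C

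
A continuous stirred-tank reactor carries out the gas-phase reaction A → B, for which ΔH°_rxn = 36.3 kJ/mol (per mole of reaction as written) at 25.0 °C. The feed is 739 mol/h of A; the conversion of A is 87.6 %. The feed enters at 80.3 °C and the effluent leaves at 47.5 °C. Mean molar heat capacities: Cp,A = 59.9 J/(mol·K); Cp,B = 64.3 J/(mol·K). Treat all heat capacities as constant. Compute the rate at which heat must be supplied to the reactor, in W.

Extent of reaction ξ = 0.876 × 739 = 647.36 mol/h
Reaction term: ξ·ΔH°_rxn = 647.36 × 36.3 = 23499 kJ/h
Sensible, feed 80.3→25 °C: -2447.9 kJ/h
Outlet flows (mol/h): A 91.636, B 647.36
Sensible, products 25→47.5 °C: 1060.1 kJ/h
Q = ΔH = 22111 kJ/h = 6.1421 kW
Heat supplied = 6142.1 W

Q_in = 6140 W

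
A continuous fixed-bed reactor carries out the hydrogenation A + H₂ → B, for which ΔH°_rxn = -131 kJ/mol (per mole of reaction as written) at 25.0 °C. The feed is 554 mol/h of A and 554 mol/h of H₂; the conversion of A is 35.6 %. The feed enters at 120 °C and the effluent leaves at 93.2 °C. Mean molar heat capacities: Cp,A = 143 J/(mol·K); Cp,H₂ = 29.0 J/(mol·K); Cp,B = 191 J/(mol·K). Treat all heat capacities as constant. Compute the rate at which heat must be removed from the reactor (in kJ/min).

Q_out = 469 kJ/min

Extent of reaction ξ = 0.356 × 554 = 197.22 mol/h
Reaction term: ξ·ΔH°_rxn = 197.22 × -131 = -25836 kJ/h
Sensible, feed 120→25 °C: -9052.4 kJ/h
Outlet flows (mol/h): A 356.78, H₂ 356.78, B 197.22
Sensible, products 25→93.2 °C: 6754.2 kJ/h
Q = ΔH = -28134 kJ/h = -7.8151 kW
Heat removed = 468.91 kJ/min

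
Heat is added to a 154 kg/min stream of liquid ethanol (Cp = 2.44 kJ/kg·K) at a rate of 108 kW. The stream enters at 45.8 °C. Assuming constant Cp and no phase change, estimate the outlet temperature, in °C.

T_out = 63.0 °C

Q = 108 kW = 6480 kJ/min
ΔT = Q/(ṁ·Cp) = 6480/(154×2.44) = 17.245 K
T_out = 45.8 + 17.245 = 63.045 °C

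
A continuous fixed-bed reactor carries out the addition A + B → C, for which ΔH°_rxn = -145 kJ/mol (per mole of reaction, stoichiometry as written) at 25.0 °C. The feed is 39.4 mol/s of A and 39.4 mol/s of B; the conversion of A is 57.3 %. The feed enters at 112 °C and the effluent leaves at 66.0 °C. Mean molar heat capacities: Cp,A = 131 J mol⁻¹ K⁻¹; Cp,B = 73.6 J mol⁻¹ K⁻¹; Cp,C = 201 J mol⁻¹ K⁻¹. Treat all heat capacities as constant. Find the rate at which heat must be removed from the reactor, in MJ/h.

Q_out = 13100 MJ/h

Extent of reaction ξ = 0.573 × 39.4 = 22.576 mol/s
Reaction term: ξ·ΔH°_rxn = 22.576 × -145 = -3273.5 kJ/s
Sensible, feed 112→25 °C: -701.33 kJ/s
Outlet flows (mol/s): A 16.824, B 16.824, C 22.576
Sensible, products 25→66.0 °C: 327.18 kJ/s
Q = ΔH = -3647.7 kJ/s = -3647.7 kW
Heat removed = 13132 MJ/h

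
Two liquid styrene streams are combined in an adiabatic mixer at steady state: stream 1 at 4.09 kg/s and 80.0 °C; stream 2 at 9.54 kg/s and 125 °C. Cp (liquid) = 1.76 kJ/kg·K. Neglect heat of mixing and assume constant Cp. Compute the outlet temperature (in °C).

T_out = 111 °C

No heat crosses the boundary, so H_out = H_in.
Σ ṁᵢCp,ᵢTᵢ = 4.09×1.76×80.0 + 9.54×1.76×125 = 2674.7
Σ ṁᵢCp,ᵢ = 4.09×1.76 + 9.54×1.76 = 23.989
T_out = 2674.7 / 23.989 = 111.5 °C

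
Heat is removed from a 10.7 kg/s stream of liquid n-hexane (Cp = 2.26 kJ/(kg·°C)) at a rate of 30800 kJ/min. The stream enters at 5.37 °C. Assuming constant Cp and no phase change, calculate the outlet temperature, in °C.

Q = 30800 kJ/min = 513.33 kJ/s
ΔT = Q/(ṁ·Cp) = 513.33/(10.7×2.26) = 21.228 K
T_out = 5.37 − 21.228 = -15.858 °C

T_out = -15.9 °C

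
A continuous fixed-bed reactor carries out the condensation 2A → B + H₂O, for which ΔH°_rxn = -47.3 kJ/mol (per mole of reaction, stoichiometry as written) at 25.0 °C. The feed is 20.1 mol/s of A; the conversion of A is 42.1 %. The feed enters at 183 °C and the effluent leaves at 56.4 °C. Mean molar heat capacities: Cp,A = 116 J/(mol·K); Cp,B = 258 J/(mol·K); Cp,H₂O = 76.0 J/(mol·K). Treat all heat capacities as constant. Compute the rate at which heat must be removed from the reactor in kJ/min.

Extent of reaction ξ = 0.421 × 20.1 / 2 = 4.231 mol/s
Reaction term: ξ·ΔH°_rxn = 4.231 × -47.3 = -200.13 kJ/s
Sensible, feed 183→25 °C: -368.39 kJ/s
Outlet flows (mol/s): A 11.638, B 4.231, H₂O 4.231
Sensible, products 25→56.4 °C: 86.763 kJ/s
Q = ΔH = -481.76 kJ/s = -481.76 kW
Heat removed = 28905 kJ/min

Q_out = 28900 kJ/min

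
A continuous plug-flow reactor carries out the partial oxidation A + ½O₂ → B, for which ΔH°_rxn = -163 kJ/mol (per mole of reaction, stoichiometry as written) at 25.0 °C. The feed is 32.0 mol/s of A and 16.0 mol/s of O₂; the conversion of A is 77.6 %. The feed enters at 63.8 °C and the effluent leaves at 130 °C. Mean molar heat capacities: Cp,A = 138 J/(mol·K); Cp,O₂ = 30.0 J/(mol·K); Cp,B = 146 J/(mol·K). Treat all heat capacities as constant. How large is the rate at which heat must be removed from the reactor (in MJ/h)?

Q_out = 13500 MJ/h

Extent of reaction ξ = 0.776 × 32.0 = 24.832 mol/s
Reaction term: ξ·ΔH°_rxn = 24.832 × -163 = -4047.6 kJ/s
Sensible, feed 63.8→25 °C: -189.96 kJ/s
Outlet flows (mol/s): A 7.168, O₂ 3.584, B 24.832
Sensible, products 25→130 °C: 495.83 kJ/s
Q = ΔH = -3741.8 kJ/s = -3741.8 kW
Heat removed = 13470 MJ/h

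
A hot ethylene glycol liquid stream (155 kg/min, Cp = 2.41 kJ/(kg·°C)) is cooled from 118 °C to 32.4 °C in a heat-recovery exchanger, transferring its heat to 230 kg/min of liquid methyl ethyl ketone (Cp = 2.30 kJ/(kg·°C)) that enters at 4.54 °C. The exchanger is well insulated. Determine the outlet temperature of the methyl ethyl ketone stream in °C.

Heat released by hot stream: Q = 155 × 2.41 × (118 − 32.4) = 31976 kJ/min
Energy balance on cold side (adiabatic exchanger): Q = ṁ_c·Cp_c·(T_c,out − T_c,in)
T_c,out = 4.54 + 31976/(230 × 2.30) = 64.986 °C

T_c,out = 65.0 °C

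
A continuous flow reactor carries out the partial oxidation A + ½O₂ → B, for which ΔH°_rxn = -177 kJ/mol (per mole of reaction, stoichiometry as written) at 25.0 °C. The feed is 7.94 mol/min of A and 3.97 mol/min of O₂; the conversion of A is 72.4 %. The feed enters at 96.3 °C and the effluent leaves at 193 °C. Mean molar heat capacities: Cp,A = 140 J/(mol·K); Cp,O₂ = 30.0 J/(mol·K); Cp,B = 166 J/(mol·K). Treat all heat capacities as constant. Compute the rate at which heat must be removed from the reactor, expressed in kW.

Q_out = 14.8 kW

Extent of reaction ξ = 0.724 × 7.94 = 5.7486 mol/min
Reaction term: ξ·ΔH°_rxn = 5.7486 × -177 = -1017.5 kJ/min
Sensible, feed 96.3→25 °C: -87.749 kJ/min
Outlet flows (mol/min): A 2.1914, O₂ 1.0957, B 5.7486
Sensible, products 25→193 °C: 217.38 kJ/min
Q = ΔH = -887.86 kJ/min = -14.798 kW
Heat removed = 14.798 kW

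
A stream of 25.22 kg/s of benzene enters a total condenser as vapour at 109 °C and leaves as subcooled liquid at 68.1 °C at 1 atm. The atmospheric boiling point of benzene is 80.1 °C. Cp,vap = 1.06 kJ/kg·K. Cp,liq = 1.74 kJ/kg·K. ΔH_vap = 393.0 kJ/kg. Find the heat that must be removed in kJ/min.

vapour 109→80.1 °C: -30.634 kJ/kg
condensation at 80.1 °C: -393 kJ/kg
liquid 80.1→68.1 °C: -20.88 kJ/kg
Δh = -30.634 + -393 + -20.88 = -444.51 kJ/kg
Q = ṁ·Δh = 25.22 kg/s × -444.51 kJ/kg = -11211 kJ/s
|Q| = 11211 kW = 672640 kJ/min

Q_c = 673000 kJ/min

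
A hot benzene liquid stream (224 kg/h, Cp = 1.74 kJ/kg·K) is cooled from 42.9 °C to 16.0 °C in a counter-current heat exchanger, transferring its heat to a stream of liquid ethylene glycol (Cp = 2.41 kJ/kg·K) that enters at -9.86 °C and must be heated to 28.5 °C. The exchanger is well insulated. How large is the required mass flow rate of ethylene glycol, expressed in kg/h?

Heat released by hot stream: Q = 224 × 1.74 × (42.9 − 16.0) = 10485 kJ/h
Energy balance on cold side (adiabatic exchanger): Q = ṁ_c·Cp_c·(T_c,out − T_c,in)
ṁ_c = 10485 / [2.41 × (28.5 − -9.86)] = 113.41 kg/h

ṁ_c = 113 kg/h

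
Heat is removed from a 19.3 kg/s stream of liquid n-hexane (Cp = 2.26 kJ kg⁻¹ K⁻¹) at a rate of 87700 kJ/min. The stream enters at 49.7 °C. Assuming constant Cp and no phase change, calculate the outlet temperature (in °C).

Q = 87700 kJ/min = 1461.7 kJ/s
ΔT = Q/(ṁ·Cp) = 1461.7/(19.3×2.26) = 33.511 K
T_out = 49.7 − 33.511 = 16.189 °C

T_out = 16.2 °C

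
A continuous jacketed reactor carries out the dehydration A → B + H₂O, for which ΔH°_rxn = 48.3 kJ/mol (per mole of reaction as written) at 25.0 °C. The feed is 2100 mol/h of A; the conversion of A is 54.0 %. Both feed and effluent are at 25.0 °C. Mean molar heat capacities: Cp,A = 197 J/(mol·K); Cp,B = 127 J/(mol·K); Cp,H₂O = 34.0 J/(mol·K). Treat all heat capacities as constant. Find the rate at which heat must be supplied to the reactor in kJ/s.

Extent of reaction ξ = 0.540 × 2100 = 1134 mol/h
Reaction term: ξ·ΔH°_rxn = 1134 × 48.3 = 54772 kJ/h
Q = ΔH = 54772 kJ/h = 15.214 kW
Heat supplied = 15.214 kJ/s

Q_in = 15.2 kJ/s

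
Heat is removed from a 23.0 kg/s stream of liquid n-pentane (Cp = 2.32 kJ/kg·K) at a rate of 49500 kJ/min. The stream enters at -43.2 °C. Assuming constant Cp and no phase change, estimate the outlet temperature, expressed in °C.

T_out = -58.7 °C

Q = 49500 kJ/min = 825 kJ/s
ΔT = Q/(ṁ·Cp) = 825/(23.0×2.32) = 15.461 K
T_out = -43.2 − 15.461 = -58.661 °C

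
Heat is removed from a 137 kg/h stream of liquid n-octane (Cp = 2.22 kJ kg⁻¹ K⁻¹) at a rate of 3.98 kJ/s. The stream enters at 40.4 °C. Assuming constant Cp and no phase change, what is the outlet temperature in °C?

T_out = -6.71 °C

Q = 3.98 kJ/s = 14328 kJ/h
ΔT = Q/(ṁ·Cp) = 14328/(137×2.22) = 47.11 K
T_out = 40.4 − 47.11 = -6.7099 °C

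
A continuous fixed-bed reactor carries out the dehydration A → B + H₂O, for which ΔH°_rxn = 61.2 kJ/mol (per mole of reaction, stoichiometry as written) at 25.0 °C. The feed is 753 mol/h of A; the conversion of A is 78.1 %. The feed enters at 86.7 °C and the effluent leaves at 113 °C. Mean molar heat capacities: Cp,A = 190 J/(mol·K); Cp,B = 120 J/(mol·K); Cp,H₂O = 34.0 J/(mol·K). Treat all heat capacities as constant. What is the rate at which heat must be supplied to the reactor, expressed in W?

Extent of reaction ξ = 0.781 × 753 = 588.09 mol/h
Reaction term: ξ·ΔH°_rxn = 588.09 × 61.2 = 35991 kJ/h
Sensible, feed 86.7→25 °C: -8827.4 kJ/h
Outlet flows (mol/h): A 164.91, B 588.09, H₂O 588.09
Sensible, products 25→113 °C: 10727 kJ/h
Q = ΔH = 37891 kJ/h = 10.525 kW
Heat supplied = 10525 W

Q_in = 10500 W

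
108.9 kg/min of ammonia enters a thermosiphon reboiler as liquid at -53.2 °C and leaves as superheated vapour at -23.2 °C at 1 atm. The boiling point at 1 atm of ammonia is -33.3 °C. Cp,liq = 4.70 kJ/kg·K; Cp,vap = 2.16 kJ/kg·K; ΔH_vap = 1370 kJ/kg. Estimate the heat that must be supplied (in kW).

liquid -53.2→-33.3 °C: 93.53 kJ/kg
vaporisation at -33.3 °C: 1370 kJ/kg
vapour -33.3→-23.2 °C: 21.816 kJ/kg
Δh = 93.53 + 1370 + 21.816 = 1485.3 kJ/kg
Q = ṁ·Δh = 108.9 kg/min × 1485.3 kJ/kg = 161750 kJ/min
|Q| = 2695.9 kW

Q = 2700 kW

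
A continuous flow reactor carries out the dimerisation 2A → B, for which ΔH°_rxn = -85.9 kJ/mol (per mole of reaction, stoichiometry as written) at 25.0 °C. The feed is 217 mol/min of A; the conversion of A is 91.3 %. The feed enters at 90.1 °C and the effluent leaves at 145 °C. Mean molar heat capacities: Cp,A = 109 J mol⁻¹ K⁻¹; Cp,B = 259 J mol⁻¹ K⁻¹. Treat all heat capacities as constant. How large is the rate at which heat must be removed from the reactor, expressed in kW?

Extent of reaction ξ = 0.913 × 217 / 2 = 99.061 mol/min
Reaction term: ξ·ΔH°_rxn = 99.061 × -85.9 = -8509.3 kJ/min
Sensible, feed 90.1→25 °C: -1539.8 kJ/min
Outlet flows (mol/min): A 18.879, B 99.061
Sensible, products 25→145 °C: 3325.7 kJ/min
Q = ΔH = -6723.4 kJ/min = -112.06 kW
Heat removed = 112.06 kW

Q_out = 112 kW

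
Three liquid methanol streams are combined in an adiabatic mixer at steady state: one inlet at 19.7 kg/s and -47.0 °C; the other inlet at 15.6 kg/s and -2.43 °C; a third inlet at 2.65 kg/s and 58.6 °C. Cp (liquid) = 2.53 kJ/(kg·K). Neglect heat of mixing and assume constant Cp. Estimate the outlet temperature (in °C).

T_out = -21.3 °C

No heat crosses the boundary, so H_out = H_in.
Σ ṁᵢCp,ᵢTᵢ = 19.7×2.53×-47.0 + 15.6×2.53×-2.43 + 2.65×2.53×58.6 = -2045.6
Σ ṁᵢCp,ᵢ = 19.7×2.53 + 15.6×2.53 + 2.65×2.53 = 96.013
T_out = -2045.6 / 96.013 = -21.305 °C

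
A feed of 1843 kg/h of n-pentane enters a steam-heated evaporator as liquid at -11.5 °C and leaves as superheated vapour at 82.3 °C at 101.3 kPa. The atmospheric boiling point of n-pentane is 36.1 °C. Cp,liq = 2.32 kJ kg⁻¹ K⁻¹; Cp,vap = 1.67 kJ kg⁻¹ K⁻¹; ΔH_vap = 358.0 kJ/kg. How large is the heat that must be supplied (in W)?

liquid -11.5→36.1 °C: 110.43 kJ/kg
vaporisation at 36.1 °C: 358 kJ/kg
vapour 36.1→82.3 °C: 77.154 kJ/kg
Δh = 110.43 + 358 + 77.154 = 545.59 kJ/kg
Q = ṁ·Δh = 1843 kg/h × 545.59 kJ/kg = 1.0055e+06 kJ/h
|Q| = 279.31 kW = 279310 W

Q = 279000 W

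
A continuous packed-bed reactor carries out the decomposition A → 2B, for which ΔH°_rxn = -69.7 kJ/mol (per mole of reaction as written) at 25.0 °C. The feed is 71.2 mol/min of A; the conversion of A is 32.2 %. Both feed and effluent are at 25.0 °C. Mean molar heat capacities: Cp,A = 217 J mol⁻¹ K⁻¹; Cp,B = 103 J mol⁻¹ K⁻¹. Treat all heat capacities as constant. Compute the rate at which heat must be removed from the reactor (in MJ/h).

Extent of reaction ξ = 0.322 × 71.2 = 22.926 mol/min
Reaction term: ξ·ΔH°_rxn = 22.926 × -69.7 = -1598 kJ/min
Q = ΔH = -1598 kJ/min = -26.633 kW
Heat removed = 95.878 MJ/h

Q_out = 95.9 MJ/h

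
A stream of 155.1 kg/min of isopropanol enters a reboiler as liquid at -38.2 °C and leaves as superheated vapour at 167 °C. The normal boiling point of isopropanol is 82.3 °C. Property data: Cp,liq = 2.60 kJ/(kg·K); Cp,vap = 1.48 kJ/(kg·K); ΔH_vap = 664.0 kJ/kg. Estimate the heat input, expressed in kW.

liquid -38.2→82.3 °C: 313.3 kJ/kg
vaporisation at 82.3 °C: 664 kJ/kg
vapour 82.3→167 °C: 125.36 kJ/kg
Δh = 313.3 + 664 + 125.36 = 1102.7 kJ/kg
Q = ṁ·Δh = 155.1 kg/min × 1102.7 kJ/kg = 171020 kJ/min
|Q| = 2850.4 kW

Q = 2850 kW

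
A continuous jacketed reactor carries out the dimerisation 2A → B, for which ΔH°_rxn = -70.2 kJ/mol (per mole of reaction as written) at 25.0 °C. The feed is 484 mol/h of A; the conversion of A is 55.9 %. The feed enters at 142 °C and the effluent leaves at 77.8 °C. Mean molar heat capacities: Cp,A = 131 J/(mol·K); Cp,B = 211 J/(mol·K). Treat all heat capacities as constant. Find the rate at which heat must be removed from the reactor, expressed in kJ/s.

Extent of reaction ξ = 0.559 × 484 / 2 = 135.28 mol/h
Reaction term: ξ·ΔH°_rxn = 135.28 × -70.2 = -9496.5 kJ/h
Sensible, feed 142→25 °C: -7418.3 kJ/h
Outlet flows (mol/h): A 213.44, B 135.28
Sensible, products 25→77.8 °C: 2983.5 kJ/h
Q = ΔH = -13931 kJ/h = -3.8698 kW
Heat removed = 3.8698 kJ/s

Q_out = 3.87 kJ/s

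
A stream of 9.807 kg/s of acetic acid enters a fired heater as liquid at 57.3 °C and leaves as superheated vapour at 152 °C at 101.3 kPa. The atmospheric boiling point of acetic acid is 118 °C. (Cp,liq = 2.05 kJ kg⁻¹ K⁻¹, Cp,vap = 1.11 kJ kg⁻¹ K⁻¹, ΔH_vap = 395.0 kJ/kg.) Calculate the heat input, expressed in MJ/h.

Q = 19700 MJ/h

liquid 57.3→118 °C: 124.43 kJ/kg
vaporisation at 118 °C: 395 kJ/kg
vapour 118→152 °C: 37.74 kJ/kg
Δh = 124.43 + 395 + 37.74 = 557.17 kJ/kg
Q = ṁ·Δh = 9.807 kg/s × 557.17 kJ/kg = 5464.2 kJ/s
|Q| = 5464.2 kW = 19671 MJ/h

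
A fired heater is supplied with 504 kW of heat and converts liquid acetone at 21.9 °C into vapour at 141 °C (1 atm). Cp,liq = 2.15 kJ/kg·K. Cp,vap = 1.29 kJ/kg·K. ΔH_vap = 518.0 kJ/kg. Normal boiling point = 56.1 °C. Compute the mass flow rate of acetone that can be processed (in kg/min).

ṁ = 43.1 kg/min

Δh = 2.15×(56.1−21.9) + 518.0 + 1.29×(141−56.1) = 701.05 kJ/kg
Q = 504 kW = 504 kJ/s = 30240 kJ/min
ṁ = Q/Δh = 30240 / 701.05 = 43.135 kg/min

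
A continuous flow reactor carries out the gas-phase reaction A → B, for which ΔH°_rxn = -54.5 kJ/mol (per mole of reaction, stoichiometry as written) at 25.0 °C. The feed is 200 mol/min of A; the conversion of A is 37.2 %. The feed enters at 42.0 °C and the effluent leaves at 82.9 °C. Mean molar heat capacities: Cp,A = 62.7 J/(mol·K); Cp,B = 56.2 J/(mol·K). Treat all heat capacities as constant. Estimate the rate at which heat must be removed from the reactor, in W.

Extent of reaction ξ = 0.372 × 200 = 74.4 mol/min
Reaction term: ξ·ΔH°_rxn = 74.4 × -54.5 = -4054.8 kJ/min
Sensible, feed 42.0→25 °C: -213.18 kJ/min
Outlet flows (mol/min): A 125.6, B 74.4
Sensible, products 25→82.9 °C: 698.07 kJ/min
Q = ΔH = -3569.9 kJ/min = -59.499 kW
Heat removed = 59499 W

Q_out = 59500 W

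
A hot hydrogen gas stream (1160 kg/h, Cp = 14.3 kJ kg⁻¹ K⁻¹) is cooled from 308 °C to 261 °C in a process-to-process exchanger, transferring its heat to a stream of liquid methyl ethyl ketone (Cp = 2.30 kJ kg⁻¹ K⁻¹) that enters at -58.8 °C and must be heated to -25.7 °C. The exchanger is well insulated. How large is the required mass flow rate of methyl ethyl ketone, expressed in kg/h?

ṁ_c = 10200 kg/h

Heat released by hot stream: Q = 1160 × 14.3 × (308 − 261) = 779640 kJ/h
Energy balance on cold side (adiabatic exchanger): Q = ṁ_c·Cp_c·(T_c,out − T_c,in)
ṁ_c = 779640 / [2.30 × (-25.7 − -58.8)] = 10241 kg/h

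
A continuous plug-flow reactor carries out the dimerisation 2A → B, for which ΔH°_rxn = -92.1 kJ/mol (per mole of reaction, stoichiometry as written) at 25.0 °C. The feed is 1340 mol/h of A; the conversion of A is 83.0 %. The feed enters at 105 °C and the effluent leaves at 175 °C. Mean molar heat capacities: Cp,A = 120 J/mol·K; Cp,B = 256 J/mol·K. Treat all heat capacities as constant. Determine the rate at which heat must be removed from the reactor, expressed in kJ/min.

Q_out = 644 kJ/min

Extent of reaction ξ = 0.830 × 1340 / 2 = 556.1 mol/h
Reaction term: ξ·ΔH°_rxn = 556.1 × -92.1 = -51217 kJ/h
Sensible, feed 105→25 °C: -12864 kJ/h
Outlet flows (mol/h): A 227.8, B 556.1
Sensible, products 25→175 °C: 25455 kJ/h
Q = ΔH = -38626 kJ/h = -10.729 kW
Heat removed = 643.77 kJ/min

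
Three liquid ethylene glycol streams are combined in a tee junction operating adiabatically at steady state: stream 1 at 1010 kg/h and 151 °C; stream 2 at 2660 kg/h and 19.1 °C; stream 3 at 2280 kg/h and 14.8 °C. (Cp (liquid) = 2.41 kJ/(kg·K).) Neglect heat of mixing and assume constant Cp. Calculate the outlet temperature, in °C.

Energy balance with Q = 0: Σ ṁᵢCp,ᵢ(T_out − Tᵢ) = 0
T_out = Σ ṁᵢCp,ᵢTᵢ / Σ ṁᵢCp,ᵢ
      = 571310 / 14340 = 39.842 °C

T_out = 39.8 °C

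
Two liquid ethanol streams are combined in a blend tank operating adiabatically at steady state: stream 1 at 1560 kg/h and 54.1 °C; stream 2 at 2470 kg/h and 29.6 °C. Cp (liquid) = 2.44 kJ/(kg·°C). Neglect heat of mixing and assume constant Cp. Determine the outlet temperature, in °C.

No heat crosses the boundary, so H_out = H_in.
T_out = Σ ṁᵢCp,ᵢTᵢ / Σ ṁᵢCp,ᵢ
      = 384320 / 9833.2 = 39.084 °C

T_out = 39.1 °C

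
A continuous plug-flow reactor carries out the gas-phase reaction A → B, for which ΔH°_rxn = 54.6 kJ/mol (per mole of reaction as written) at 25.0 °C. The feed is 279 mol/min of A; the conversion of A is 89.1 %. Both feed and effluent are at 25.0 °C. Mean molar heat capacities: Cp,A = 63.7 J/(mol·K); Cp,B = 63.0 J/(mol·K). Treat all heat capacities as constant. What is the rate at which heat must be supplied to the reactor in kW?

Extent of reaction ξ = 0.891 × 279 = 248.59 mol/min
Reaction term: ξ·ΔH°_rxn = 248.59 × 54.6 = 13573 kJ/min
Q = ΔH = 13573 kJ/min = 226.22 kW
Heat supplied = 226.22 kW

Q_in = 226 kW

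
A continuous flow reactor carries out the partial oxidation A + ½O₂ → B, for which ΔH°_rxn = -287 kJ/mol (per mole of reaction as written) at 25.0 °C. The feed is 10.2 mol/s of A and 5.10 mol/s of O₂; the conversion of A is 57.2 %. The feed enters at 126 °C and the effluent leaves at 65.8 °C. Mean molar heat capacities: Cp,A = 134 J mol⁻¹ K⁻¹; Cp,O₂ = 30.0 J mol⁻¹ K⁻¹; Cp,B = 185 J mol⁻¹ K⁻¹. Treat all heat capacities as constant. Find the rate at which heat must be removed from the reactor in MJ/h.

Extent of reaction ξ = 0.572 × 10.2 = 5.8344 mol/s
Reaction term: ξ·ΔH°_rxn = 5.8344 × -287 = -1674.5 kJ/s
Sensible, feed 126→25 °C: -153.5 kJ/s
Outlet flows (mol/s): A 4.3656, O₂ 2.1828, B 5.8344
Sensible, products 25→65.8 °C: 70.577 kJ/s
Q = ΔH = -1757.4 kJ/s = -1757.4 kW
Heat removed = 6326.6 MJ/h

Q_out = 6330 MJ/h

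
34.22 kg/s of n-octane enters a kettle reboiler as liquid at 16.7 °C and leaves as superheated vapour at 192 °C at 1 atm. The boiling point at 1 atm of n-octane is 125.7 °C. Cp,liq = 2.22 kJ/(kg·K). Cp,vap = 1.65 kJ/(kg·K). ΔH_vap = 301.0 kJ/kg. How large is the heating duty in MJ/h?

Q = 80400 MJ/h

liquid 16.7→125.7 °C: 241.98 kJ/kg
vaporisation at 125.7 °C: 301 kJ/kg
vapour 125.7→192 °C: 109.39 kJ/kg
Δh = 241.98 + 301 + 109.39 = 652.38 kJ/kg
Q = ṁ·Δh = 34.22 kg/s × 652.38 kJ/kg = 22324 kJ/s
|Q| = 22324 kW = 80367 MJ/h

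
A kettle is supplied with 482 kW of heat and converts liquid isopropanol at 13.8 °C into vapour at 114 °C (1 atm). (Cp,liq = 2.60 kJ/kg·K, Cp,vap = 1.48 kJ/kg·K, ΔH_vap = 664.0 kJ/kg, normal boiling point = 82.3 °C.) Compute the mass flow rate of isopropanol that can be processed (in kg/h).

ṁ = 1950 kg/h

Δh = 2.60×(82.3−13.8) + 664.0 + 1.48×(114−82.3) = 889.02 kJ/kg
Q = 482 kW = 482 kJ/s = 1.7352e+06 kJ/h
ṁ = Q/Δh = 1.7352e+06 / 889.02 = 1951.8 kg/h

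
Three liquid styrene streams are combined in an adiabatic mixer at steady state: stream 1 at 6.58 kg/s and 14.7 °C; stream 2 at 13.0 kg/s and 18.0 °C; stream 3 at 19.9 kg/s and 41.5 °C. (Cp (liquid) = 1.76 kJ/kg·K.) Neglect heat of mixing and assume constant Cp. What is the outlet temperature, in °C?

No heat crosses the boundary, so H_out = H_in.
T_out = Σ ṁᵢCp,ᵢTᵢ / Σ ṁᵢCp,ᵢ
      = 2035.6 / 69.485 = 29.295 °C

T_out = 29.3 °C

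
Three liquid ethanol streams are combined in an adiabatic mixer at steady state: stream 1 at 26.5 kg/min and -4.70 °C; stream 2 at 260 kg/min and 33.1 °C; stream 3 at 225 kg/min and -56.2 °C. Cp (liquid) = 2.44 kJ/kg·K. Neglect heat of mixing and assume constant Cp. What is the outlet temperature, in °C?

T_out = -8.14 °C

Adiabatic, steady state ⇒ Σ ṁᵢCp,ᵢ(T_out − Tᵢ) = 0
T_out = Σ ṁᵢCp,ᵢTᵢ / Σ ṁᵢCp,ᵢ
      = -10159 / 1248.1 = -8.1399 °C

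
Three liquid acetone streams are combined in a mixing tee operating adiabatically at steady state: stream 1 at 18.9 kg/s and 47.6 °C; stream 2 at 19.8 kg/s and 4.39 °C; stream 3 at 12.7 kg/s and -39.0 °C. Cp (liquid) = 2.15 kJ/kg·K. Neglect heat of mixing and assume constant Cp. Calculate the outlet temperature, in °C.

Adiabatic, steady state ⇒ Σ ṁᵢCp,ᵢ(T_out − Tᵢ) = 0
Σ ṁᵢCp,ᵢTᵢ = 18.9×2.15×47.6 + 19.8×2.15×4.39 + 12.7×2.15×-39.0 = 1056.2
Σ ṁᵢCp,ᵢ = 18.9×2.15 + 19.8×2.15 + 12.7×2.15 = 110.51
T_out = 1056.2 / 110.51 = 9.5576 °C

T_out = 9.56 °C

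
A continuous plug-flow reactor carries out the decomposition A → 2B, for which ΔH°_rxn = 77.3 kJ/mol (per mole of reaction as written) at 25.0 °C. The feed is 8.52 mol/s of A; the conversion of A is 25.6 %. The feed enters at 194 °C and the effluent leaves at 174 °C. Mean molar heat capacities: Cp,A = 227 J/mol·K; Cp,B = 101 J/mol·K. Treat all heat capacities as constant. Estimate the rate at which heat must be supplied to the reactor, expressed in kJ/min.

Extent of reaction ξ = 0.256 × 8.52 = 2.1811 mol/s
Reaction term: ξ·ΔH°_rxn = 2.1811 × 77.3 = 168.6 kJ/s
Sensible, feed 194→25 °C: -326.85 kJ/s
Outlet flows (mol/s): A 6.3389, B 4.3622
Sensible, products 25→174 °C: 280.05 kJ/s
Q = ΔH = 121.8 kJ/s = 121.8 kW
Heat supplied = 7307.7 kJ/min

Q_in = 7310 kJ/min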